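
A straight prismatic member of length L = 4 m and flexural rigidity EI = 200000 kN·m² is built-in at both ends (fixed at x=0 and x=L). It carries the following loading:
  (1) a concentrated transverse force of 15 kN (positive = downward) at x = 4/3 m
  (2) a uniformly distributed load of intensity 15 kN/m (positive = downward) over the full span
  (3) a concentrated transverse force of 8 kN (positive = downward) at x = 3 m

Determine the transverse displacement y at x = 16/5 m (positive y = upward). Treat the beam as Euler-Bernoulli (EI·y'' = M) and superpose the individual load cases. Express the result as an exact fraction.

y(16/5) = -1021/33750000 m

Load 1 — point force P=15 kN at a=4/3 m (b=L-a=8/3):
  y_1 = -Pa²(L-x)²(3bL-(3b+a)(L-x))/(6L³EI)  [x>a] = -15·(4/3)²·(4-(16/5))²·(3·(8/3)·4-(3·(8/3)+(4/3))·(4-(16/5)))/(6·4³·200000) = -23/4218750 m
Load 2 — uniform load w=15 kN/m over full span:
  y_2 = -wx²(L-x)²/(24EI) = -15·(16/5)²·(4-(16/5))²/(24·200000) = -8/390625 m
Load 3 — point force P=8 kN at a=3 m (b=L-a=1):
  y_3 = -Pa²(L-x)²(3bL-(3b+a)(L-x))/(6L³EI)  [x>a] = -8·3²·(4-(16/5))²·(3·1·4-(3·1+3)·(4-(16/5)))/(6·4³·200000) = -27/6250000 m
Superposition: y = Σ y_i = -1021/33750000 m ≈ -0.000030 m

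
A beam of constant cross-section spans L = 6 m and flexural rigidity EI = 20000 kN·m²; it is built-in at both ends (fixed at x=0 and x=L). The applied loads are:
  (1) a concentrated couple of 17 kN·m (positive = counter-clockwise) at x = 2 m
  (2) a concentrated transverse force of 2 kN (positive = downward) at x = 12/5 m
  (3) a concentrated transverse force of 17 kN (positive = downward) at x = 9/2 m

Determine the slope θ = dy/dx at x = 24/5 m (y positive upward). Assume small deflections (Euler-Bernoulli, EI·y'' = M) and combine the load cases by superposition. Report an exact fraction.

Load 1 — applied couple M₀=17 kN·m at a=2 m (b=L-a=4):
  θ_1 = (R_Ax²/2 - M_Ax - M₀(x-a))/EI  [x>a] with R_A=34/9, M_A=0 = ((34/9)·(24/5)²/2 - 0·(24/5) - 17·((24/5)-2))/20000 = -51/250000 rad
Load 2 — point force P=2 kN at a=12/5 m (b=L-a=18/5):
  θ_2 = Pa²(L-x)(2bL-(3b+a)(L-x))/(2L³EI)  [x>a] = 2·(12/5)²·(6-(24/5))·(2·(18/5)·6-(3·(18/5)+(12/5))·(6-(24/5)))/(2·6³·20000) = 171/3906250 rad
Load 3 — point force P=17 kN at a=9/2 m (b=L-a=3/2):
  θ_3 = Pa²(L-x)(2bL-(3b+a)(L-x))/(2L³EI)  [x>a] = 17·(9/2)²·(6-(24/5))·(2·(3/2)·6-(3·(3/2)+(9/2))·(6-(24/5)))/(2·6³·20000) = 1377/4000000 rad
Superposition: θ = Σ θ_i = 92013/500000000 rad ≈ 0.000184 rad

θ(24/5) = 92013/500000000 rad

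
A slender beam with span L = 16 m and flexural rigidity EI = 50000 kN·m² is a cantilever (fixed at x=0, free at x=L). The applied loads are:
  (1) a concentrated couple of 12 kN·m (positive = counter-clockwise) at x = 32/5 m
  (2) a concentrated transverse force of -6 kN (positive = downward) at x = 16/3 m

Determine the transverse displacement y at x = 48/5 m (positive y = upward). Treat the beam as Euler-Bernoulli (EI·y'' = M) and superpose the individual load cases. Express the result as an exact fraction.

y(48/5) = 48896/2109375 m

Load 1 — applied couple M₀=12 kN·m at a=32/5 m (b=L-a=48/5):
  y_1 = M₀a(2x-a)/(2EI)  [x>a] = 12·(32/5)·(2·(48/5)-(32/5))/(2·50000) = 768/78125 m
Load 2 — point force P=-6 kN at a=16/3 m (b=L-a=32/3):
  y_2 = -Pa²(3x-a)/(6EI)  [x>a] = -(-6)·(16/3)²·(3·(48/5)-(16/3))/(6·50000) = 5632/421875 m
Superposition: y = Σ y_i = 48896/2109375 m ≈ 0.023180 m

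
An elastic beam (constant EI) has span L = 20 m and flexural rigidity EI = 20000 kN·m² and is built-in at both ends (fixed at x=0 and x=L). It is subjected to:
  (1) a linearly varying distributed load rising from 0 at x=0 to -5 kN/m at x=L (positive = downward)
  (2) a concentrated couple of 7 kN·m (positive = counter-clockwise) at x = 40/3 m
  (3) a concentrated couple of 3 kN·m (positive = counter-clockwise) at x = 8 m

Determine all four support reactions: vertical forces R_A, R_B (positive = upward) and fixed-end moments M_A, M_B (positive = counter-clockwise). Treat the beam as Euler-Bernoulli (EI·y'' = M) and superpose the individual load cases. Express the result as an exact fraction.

R_A = -5369/375 kN, M_A = -4798/75 kN·m, R_B = -13381/375 kN, M_B = 2524/25 kN·m

Load 1 — triangular load w₀=-5 kN/m (0→w₀ over full span):
  R_A = 3w₀L/20 = 3·(-5)·20/20 = -15 kN
  M_A = w₀L²/30 = (-5)·20²/30 = -200/3 kN·m
  R_B = 7w₀L/20 = 7·(-5)·20/20 = -35 kN
  M_B = -w₀L²/20 = -(-5)·20²/20 = 100 kN·m
Load 2 — applied couple M₀=7 kN·m at a=40/3 m (b=L-a=20/3):
  R_A = 6M₀ab/L³ = 6·7·(40/3)·(20/3)/20³ = 7/15 kN
  M_A = M₀b(2a-b)/L² = 7·(20/3)·(2·(40/3)-(20/3))/20² = 7/3 kN·m
  R_B = -6M₀ab/L³ = -6·7·(40/3)·(20/3)/20³ = -7/15 kN
  M_B = M₀a(2b-a)/L² = 7·(40/3)·(2·(20/3)-(40/3))/20² = 0 kN·m
Load 3 — applied couple M₀=3 kN·m at a=8 m (b=L-a=12):
  R_A = 6M₀ab/L³ = 6·3·8·12/20³ = 27/125 kN
  M_A = M₀b(2a-b)/L² = 3·12·(2·8-12)/20² = 9/25 kN·m
  R_B = -6M₀ab/L³ = -6·3·8·12/20³ = -27/125 kN
  M_B = M₀a(2b-a)/L² = 3·8·(2·12-8)/20² = 24/25 kN·m
Superposition: R_A = -5369/375 kN, M_A = -4798/75 kN·m, R_B = -13381/375 kN, M_B = 2524/25 kN·m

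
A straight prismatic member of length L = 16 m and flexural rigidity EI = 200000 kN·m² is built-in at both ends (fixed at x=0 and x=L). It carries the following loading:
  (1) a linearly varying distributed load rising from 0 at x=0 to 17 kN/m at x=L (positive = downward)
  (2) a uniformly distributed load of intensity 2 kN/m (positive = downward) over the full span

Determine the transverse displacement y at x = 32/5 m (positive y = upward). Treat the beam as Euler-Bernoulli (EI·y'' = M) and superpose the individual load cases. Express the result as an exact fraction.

y(32/5) = -390144/48828125 m

Load 1 — triangular load w₀=17 kN/m (0→w₀ over full span):
  y_1 = -w₀x²(L-x)²(x+2L)/(120LEI) = -17·(32/5)²·(16-(32/5))²·((32/5)+2·16)/(120·16·200000) = -313344/48828125 m
Load 2 — uniform load w=2 kN/m over full span:
  y_2 = -wx²(L-x)²/(24EI) = -2·(32/5)²·(16-(32/5))²/(24·200000) = -3072/1953125 m
Superposition: y = Σ y_i = -390144/48828125 m ≈ -0.007990 m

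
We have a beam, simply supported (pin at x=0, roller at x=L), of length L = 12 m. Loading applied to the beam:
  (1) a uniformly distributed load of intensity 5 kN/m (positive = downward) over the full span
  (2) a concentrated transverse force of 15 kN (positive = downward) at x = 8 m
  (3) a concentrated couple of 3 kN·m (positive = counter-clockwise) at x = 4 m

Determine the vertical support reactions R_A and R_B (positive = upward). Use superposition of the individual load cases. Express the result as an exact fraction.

R_A = 141/4 kN, R_B = 159/4 kN

Load 1 — uniform load w=5 kN/m over full span:
  R_A = wL/2 = 5·12/2 = 30 kN
  R_B = wL/2 = 5·12/2 = 30 kN
Load 2 — point force P=15 kN at a=8 m (b=L-a=4):
  R_A = Pb/L = 15·4/12 = 5 kN
  R_B = Pa/L = 15·8/12 = 10 kN
Load 3 — applied couple M₀=3 kN·m at a=4 m (b=L-a=8):
  R_A = M₀/L = 3/12 = 1/4 kN
  R_B = -M₀/L = -3/12 = -1/4 kN
Superposition: R_A = 141/4 kN, R_B = 159/4 kN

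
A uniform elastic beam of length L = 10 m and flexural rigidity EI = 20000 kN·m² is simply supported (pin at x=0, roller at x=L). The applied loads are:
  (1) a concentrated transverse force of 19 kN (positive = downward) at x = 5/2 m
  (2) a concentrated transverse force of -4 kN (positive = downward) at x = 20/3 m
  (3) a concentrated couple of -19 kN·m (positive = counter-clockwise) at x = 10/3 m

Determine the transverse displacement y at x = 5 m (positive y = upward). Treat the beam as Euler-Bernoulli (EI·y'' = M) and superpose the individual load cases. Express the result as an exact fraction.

y(5) = -5539/414720 m

Load 1 — point force P=19 kN at a=5/2 m (b=L-a=15/2):
  y_1 = -Pa(L-x)(2Lx-a²-x²)/(6LEI)  [x>a] = -19·(5/2)·(10-5)·(2·10·5-(5/2)²-5²)/(6·10·20000) = -209/15360 m
Load 2 — point force P=-4 kN at a=20/3 m (b=L-a=10/3):
  y_2 = -Pbx(L²-b²-x²)/(6LEI)  [x≤a] = -(-4)·(10/3)·5·(10²-(10/3)²-5²)/(6·10·20000) = 23/6480 m
Load 3 — applied couple M₀=-19 kN·m at a=10/3 m (b=L-a=20/3):
  y_3 = (M₀x³/(6L)-M₀(x-a)²/2+C₁x)/EI  [x>a] with C₁=M₀(3b²-L²)/(6L)=-95/9 = ((-19)·5³/(6·10)-(-19)·(5-(10/3))²/2+(-95/9)·5)/20000 = -19/5760 m
Superposition: y = Σ y_i = -5539/414720 m ≈ -0.013356 m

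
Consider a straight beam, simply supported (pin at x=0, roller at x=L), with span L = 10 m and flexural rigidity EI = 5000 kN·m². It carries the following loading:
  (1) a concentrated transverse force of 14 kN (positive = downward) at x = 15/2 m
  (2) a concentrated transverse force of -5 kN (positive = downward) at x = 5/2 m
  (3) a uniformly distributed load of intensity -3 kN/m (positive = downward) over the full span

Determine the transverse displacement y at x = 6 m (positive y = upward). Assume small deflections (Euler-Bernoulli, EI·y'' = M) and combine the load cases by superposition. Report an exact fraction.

Load 1 — point force P=14 kN at a=15/2 m (b=L-a=5/2):
  y_1 = -Pbx(L²-b²-x²)/(6LEI)  [x≤a] = -14·(5/2)·6·(10²-(5/2)²-6²)/(6·10·5000) = -1617/40000 m
Load 2 — point force P=-5 kN at a=5/2 m (b=L-a=15/2):
  y_2 = -Pa(L-x)(2Lx-a²-x²)/(6LEI)  [x>a] = -(-5)·(5/2)·(10-6)·(2·10·6-(5/2)²-6²)/(6·10·5000) = 311/24000 m
Load 3 — uniform load w=-3 kN/m over full span:
  y_3 = -wx(L³-2Lx²+x³)/(24EI) = -(-3)·6·(10³-2·10·6²+6³)/(24·5000) = 93/1250 m
Superposition: y = Σ y_i = 88/1875 m ≈ 0.046933 m

y(6) = 88/1875 m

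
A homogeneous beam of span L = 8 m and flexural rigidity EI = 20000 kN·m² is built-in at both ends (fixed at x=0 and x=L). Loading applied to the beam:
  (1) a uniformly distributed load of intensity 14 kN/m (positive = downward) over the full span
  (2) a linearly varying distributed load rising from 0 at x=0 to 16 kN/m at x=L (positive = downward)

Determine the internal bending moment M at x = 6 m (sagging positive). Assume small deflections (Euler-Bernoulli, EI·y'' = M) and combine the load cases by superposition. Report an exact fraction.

Load 1 — uniform load w=14 kN/m over full span:
  M_1 = wLx/2 - wL²/12 - wx²/2 = 14·8·6/2 - 14·8²/12 - 14·6²/2 = 28/3 kN·m
Load 2 — triangular load w₀=16 kN/m (0→w₀ over full span):
  M_2 = 3w₀Lx/20 - w₀L²/30 - w₀x³/(6L) = 3·16·8·6/20 - 16·8²/30 - 16·6³/(6·8) = 136/15 kN·m
Superposition: M = Σ M_i = 92/5 kN·m ≈ 18.400000 kN·m

M(6) = 92/5 kN·m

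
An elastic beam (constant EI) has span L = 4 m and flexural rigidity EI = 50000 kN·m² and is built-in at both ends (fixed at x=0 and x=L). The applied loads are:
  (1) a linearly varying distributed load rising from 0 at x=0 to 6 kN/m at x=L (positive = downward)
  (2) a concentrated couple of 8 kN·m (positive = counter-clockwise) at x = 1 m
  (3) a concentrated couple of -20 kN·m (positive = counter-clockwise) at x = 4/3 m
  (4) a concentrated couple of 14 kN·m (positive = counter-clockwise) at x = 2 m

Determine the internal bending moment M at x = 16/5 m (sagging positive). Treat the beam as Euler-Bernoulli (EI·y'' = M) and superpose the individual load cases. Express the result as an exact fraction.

Load 1 — triangular load w₀=6 kN/m (0→w₀ over full span):
  M_1 = 3w₀Lx/20 - w₀L²/30 - w₀x³/(6L) = 3·6·4·(16/5)/20 - 6·4²/30 - 6·(16/5)³/(6·4) = 16/125 kN·m
Load 2 — applied couple M₀=8 kN·m at a=1 m (b=L-a=3):
  M_2 = R_Ax - M_A - M₀  [x>a] with R_A=9/4, M_A=-3/2 = (9/4)·(16/5) - (-3/2) - 8 = 7/10 kN·m
Load 3 — applied couple M₀=-20 kN·m at a=4/3 m (b=L-a=8/3):
  M_3 = R_Ax - M_A - M₀  [x>a] with R_A=-20/3, M_A=0 = (-20/3)·(16/5) - 0 - (-20) = -4/3 kN·m
Load 4 — applied couple M₀=14 kN·m at a=2 m (b=L-a=2):
  M_4 = R_Ax - M_A - M₀  [x>a] with R_A=21/4, M_A=7/2 = (21/4)·(16/5) - (7/2) - 14 = -7/10 kN·m
Superposition: M = Σ M_i = -452/375 kN·m ≈ -1.205333 kN·m

M(16/5) = -452/375 kN·m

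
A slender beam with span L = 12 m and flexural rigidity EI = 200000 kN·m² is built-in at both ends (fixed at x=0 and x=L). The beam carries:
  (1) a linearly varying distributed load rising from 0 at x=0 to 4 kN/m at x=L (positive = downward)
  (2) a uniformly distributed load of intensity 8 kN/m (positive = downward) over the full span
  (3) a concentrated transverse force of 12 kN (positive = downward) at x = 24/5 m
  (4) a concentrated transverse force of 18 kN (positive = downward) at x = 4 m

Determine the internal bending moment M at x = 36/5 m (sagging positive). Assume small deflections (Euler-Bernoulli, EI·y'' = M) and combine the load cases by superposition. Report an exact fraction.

M(36/5) = 41872/625 kN·m

Load 1 — triangular load w₀=4 kN/m (0→w₀ over full span):
  M_1 = 3w₀Lx/20 - w₀L²/30 - w₀x³/(6L) = 3·4·12·(36/5)/20 - 4·12²/30 - 4·(36/5)³/(6·12) = 1488/125 kN·m
Load 2 — uniform load w=8 kN/m over full span:
  M_2 = wLx/2 - wL²/12 - wx²/2 = 8·12·(36/5)/2 - 8·12²/12 - 8·(36/5)²/2 = 1056/25 kN·m
Load 3 — point force P=12 kN at a=24/5 m (b=L-a=36/5):
  M_3 = Pa²(a+3b)(L-x)/L³ - Pa²b/L²  [x>a] = 12·(24/5)²·((24/5)+3·(36/5))·(12-(36/5))/12³ - 12·(24/5)²·(36/5)/12² = 4032/625 kN·m
Load 4 — point force P=18 kN at a=4 m (b=L-a=8):
  M_4 = Pa²(a+3b)(L-x)/L³ - Pa²b/L²  [x>a] = 18·4²·(4+3·8)·(12-(36/5))/12³ - 18·4²·8/12² = 32/5 kN·m
Superposition: M = Σ M_i = 41872/625 kN·m ≈ 66.995200 kN·m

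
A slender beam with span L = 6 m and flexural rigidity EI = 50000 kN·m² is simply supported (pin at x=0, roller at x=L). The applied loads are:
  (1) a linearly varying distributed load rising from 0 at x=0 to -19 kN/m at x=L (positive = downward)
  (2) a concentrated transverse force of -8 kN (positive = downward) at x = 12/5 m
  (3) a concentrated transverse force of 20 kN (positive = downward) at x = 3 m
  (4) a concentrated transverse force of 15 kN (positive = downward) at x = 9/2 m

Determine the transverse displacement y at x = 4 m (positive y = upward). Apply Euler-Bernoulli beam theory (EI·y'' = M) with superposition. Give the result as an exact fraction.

y(4) = 454529/450000000 m

Load 1 — triangular load w₀=-19 kN/m (0→w₀ over full span):
  y_1 = -w₀x(7L⁴-10L²x²+3x⁴)/(360LEI) = -(-19)·4·(7·6⁴-10·6²·4²+3·4⁴)/(360·6·50000) = 323/112500 m
Load 2 — point force P=-8 kN at a=12/5 m (b=L-a=18/5):
  y_2 = -Pa(L-x)(2Lx-a²-x²)/(6LEI)  [x>a] = -(-8)·(12/5)·(6-4)·(2·6·4-(12/5)²-4²)/(6·6·50000) = 656/1171875 m
Load 3 — point force P=20 kN at a=3 m (b=L-a=3):
  y_3 = -Pa(L-x)(2Lx-a²-x²)/(6LEI)  [x>a] = -20·3·(6-4)·(2·6·4-3²-4²)/(6·6·50000) = -23/15000 m
Load 4 — point force P=15 kN at a=9/2 m (b=L-a=3/2):
  y_4 = -Pbx(L²-b²-x²)/(6LEI)  [x≤a] = -15·(3/2)·4·(6²-(3/2)²-4²)/(6·6·50000) = -71/80000 m
Superposition: y = Σ y_i = 454529/450000000 m ≈ 0.001010 m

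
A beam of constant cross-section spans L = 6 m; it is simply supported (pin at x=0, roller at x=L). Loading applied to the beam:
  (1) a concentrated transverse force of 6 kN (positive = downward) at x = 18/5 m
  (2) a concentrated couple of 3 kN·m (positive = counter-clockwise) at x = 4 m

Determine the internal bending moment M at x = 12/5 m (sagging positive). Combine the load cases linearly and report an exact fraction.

M(12/5) = 174/25 kN·m

Load 1 — point force P=6 kN at a=18/5 m (b=L-a=12/5):
  M_1 = Pbx/L  [x≤a] = 6·(12/5)·(12/5)/6 = 144/25 kN·m
Load 2 — applied couple M₀=3 kN·m at a=4 m (b=L-a=2):
  M_2 = M₀x/L  [x≤a] = 3·(12/5)/6 = 6/5 kN·m
Superposition: M = Σ M_i = 174/25 kN·m ≈ 6.960000 kN·m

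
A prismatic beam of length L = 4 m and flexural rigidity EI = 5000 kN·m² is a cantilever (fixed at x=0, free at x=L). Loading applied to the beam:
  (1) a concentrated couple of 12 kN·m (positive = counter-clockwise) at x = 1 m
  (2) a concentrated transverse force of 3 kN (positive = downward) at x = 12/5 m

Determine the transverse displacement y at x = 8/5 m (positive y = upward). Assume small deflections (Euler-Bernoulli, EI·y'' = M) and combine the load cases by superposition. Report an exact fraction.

y(8/5) = 377/312500 m

Load 1 — applied couple M₀=12 kN·m at a=1 m (b=L-a=3):
  y_1 = M₀a(2x-a)/(2EI)  [x>a] = 12·1·(2·(8/5)-1)/(2·5000) = 33/12500 m
Load 2 — point force P=3 kN at a=12/5 m (b=L-a=8/5):
  y_2 = -Px²(3a-x)/(6EI)  [x≤a] = -3·(8/5)²·(3·(12/5)-(8/5))/(6·5000) = -112/78125 m
Superposition: y = Σ y_i = 377/312500 m ≈ 0.001206 m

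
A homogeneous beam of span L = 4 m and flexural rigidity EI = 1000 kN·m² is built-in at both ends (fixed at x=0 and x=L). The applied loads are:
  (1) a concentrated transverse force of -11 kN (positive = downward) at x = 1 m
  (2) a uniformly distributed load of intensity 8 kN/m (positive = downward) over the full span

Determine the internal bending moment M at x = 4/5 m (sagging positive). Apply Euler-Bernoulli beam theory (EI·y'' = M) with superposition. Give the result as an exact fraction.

Load 1 — point force P=-11 kN at a=1 m (b=L-a=3):
  M_1 = Pb²(3a+b)x/L³ - Pab²/L²  [x≤a] = (-11)·3²·(3·1+3)·(4/5)/4³ - (-11)·1·3²/4² = -99/80 kN·m
Load 2 — uniform load w=8 kN/m over full span:
  M_2 = wLx/2 - wL²/12 - wx²/2 = 8·4·(4/5)/2 - 8·4²/12 - 8·(4/5)²/2 = -32/75 kN·m
Superposition: M = Σ M_i = -1997/1200 kN·m ≈ -1.664167 kN·m

M(4/5) = -1997/1200 kN·m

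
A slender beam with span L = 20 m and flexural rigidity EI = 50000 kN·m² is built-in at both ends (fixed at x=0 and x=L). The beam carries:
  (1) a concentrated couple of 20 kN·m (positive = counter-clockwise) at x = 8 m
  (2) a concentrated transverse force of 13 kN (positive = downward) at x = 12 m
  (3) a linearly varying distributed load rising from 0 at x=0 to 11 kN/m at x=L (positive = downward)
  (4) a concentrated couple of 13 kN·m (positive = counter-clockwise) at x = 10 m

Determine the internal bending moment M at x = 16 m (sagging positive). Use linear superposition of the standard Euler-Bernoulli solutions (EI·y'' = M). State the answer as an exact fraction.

Load 1 — applied couple M₀=20 kN·m at a=8 m (b=L-a=12):
  M_1 = R_Ax - M_A - M₀  [x>a] with R_A=36/25, M_A=12/5 = (36/25)·16 - (12/5) - 20 = 16/25 kN·m
Load 2 — point force P=13 kN at a=12 m (b=L-a=8):
  M_2 = Pa²(a+3b)(L-x)/L³ - Pa²b/L²  [x>a] = 13·12²·(12+3·8)·(20-16)/20³ - 13·12²·8/20² = -468/125 kN·m
Load 3 — triangular load w₀=11 kN/m (0→w₀ over full span):
  M_3 = 3w₀Lx/20 - w₀L²/30 - w₀x³/(6L) = 3·11·20·16/20 - 11·20²/30 - 11·16³/(6·20) = 88/15 kN·m
Load 4 — applied couple M₀=13 kN·m at a=10 m (b=L-a=10):
  M_4 = R_Ax - M_A - M₀  [x>a] with R_A=39/40, M_A=13/4 = (39/40)·16 - (13/4) - 13 = -13/20 kN·m
Superposition: M = Σ M_i = 3169/1500 kN·m ≈ 2.112667 kN·m

M(16) = 3169/1500 kN·m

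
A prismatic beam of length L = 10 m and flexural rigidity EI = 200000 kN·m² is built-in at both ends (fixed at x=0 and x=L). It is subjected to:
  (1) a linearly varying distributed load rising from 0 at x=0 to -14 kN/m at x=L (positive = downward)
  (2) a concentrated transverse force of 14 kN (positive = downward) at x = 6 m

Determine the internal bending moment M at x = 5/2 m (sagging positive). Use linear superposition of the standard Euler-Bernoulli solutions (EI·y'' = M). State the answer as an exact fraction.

M(5/2) = -1323/400 kN·m

Load 1 — triangular load w₀=-14 kN/m (0→w₀ over full span):
  M_1 = 3w₀Lx/20 - w₀L²/30 - w₀x³/(6L) = 3·(-14)·10·(5/2)/20 - (-14)·10²/30 - (-14)·(5/2)³/(6·10) = -35/16 kN·m
Load 2 — point force P=14 kN at a=6 m (b=L-a=4):
  M_2 = Pb²(3a+b)x/L³ - Pab²/L²  [x≤a] = 14·4²·(3·6+4)·(5/2)/10³ - 14·6·4²/10² = -28/25 kN·m
Superposition: M = Σ M_i = -1323/400 kN·m ≈ -3.307500 kN·m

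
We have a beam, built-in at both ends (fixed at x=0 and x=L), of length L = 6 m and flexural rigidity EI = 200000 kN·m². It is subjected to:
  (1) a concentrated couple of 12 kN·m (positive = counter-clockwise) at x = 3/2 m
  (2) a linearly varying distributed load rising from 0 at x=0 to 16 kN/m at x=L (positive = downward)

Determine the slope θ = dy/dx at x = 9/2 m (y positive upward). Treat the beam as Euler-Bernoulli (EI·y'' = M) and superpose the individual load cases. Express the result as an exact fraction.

θ(9/2) = 1719/32000000 rad

Load 1 — applied couple M₀=12 kN·m at a=3/2 m (b=L-a=9/2):
  θ_1 = (R_Ax²/2 - M_Ax - M₀(x-a))/EI  [x>a] with R_A=9/4, M_A=-9/4 = ((9/4)·(9/2)²/2 - (-9/4)·(9/2) - 12·((9/2)-(3/2)))/200000 = -99/6400000 rad
Load 2 — triangular load w₀=16 kN/m (0→w₀ over full span):
  θ_2 = -w₀(2x(L-x)(L-2x)(x+2L)+x²(L-x)²)/(120LEI) = -16·(2·(9/2)·(6-(9/2))·(6-2·(9/2))·((9/2)+2·6)+(9/2)²·(6-(9/2))²)/(120·6·200000) = 1107/16000000 rad
Superposition: θ = Σ θ_i = 1719/32000000 rad ≈ 0.000054 rad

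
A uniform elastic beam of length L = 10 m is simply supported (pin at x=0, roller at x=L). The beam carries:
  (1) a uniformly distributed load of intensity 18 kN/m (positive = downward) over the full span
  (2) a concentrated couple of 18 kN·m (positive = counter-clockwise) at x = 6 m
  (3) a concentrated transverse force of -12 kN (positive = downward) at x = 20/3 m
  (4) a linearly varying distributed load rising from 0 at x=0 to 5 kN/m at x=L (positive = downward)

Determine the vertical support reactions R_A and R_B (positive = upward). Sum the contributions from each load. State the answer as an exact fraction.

Load 1 — uniform load w=18 kN/m over full span:
  R_A = wL/2 = 18·10/2 = 90 kN
  R_B = wL/2 = 18·10/2 = 90 kN
Load 2 — applied couple M₀=18 kN·m at a=6 m (b=L-a=4):
  R_A = M₀/L = 18/10 = 9/5 kN
  R_B = -M₀/L = -18/10 = -9/5 kN
Load 3 — point force P=-12 kN at a=20/3 m (b=L-a=10/3):
  R_A = Pb/L = (-12)·(10/3)/10 = -4 kN
  R_B = Pa/L = (-12)·(20/3)/10 = -8 kN
Load 4 — triangular load w₀=5 kN/m (0→w₀ over full span):
  R_A = w₀L/6 = 5·10/6 = 25/3 kN
  R_B = w₀L/3 = 5·10/3 = 50/3 kN
Superposition: R_A = 1442/15 kN, R_B = 1453/15 kN

R_A = 1442/15 kN, R_B = 1453/15 kN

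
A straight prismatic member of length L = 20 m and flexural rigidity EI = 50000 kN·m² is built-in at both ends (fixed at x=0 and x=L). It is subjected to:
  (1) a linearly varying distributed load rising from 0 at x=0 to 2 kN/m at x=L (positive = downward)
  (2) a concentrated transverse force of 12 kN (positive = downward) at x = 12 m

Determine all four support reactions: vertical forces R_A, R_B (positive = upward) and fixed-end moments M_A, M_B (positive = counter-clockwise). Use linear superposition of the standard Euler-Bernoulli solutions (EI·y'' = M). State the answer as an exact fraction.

R_A = 1278/125 kN, M_A = 3728/75 kN·m, R_B = 2722/125 kN, M_B = -1864/25 kN·m

Load 1 — triangular load w₀=2 kN/m (0→w₀ over full span):
  R_A = 3w₀L/20 = 3·2·20/20 = 6 kN
  M_A = w₀L²/30 = 2·20²/30 = 80/3 kN·m
  R_B = 7w₀L/20 = 7·2·20/20 = 14 kN
  M_B = -w₀L²/20 = -2·20²/20 = -40 kN·m
Load 2 — point force P=12 kN at a=12 m (b=L-a=8):
  R_A = Pb²(3a+b)/L³ = 12·8²·(3·12+8)/20³ = 528/125 kN
  M_A = Pab²/L² = 12·12·8²/20² = 576/25 kN·m
  R_B = Pa²(a+3b)/L³ = 12·12²·(12+3·8)/20³ = 972/125 kN
  M_B = -Pa²b/L² = -12·12²·8/20² = -864/25 kN·m
Superposition: R_A = 1278/125 kN, M_A = 3728/75 kN·m, R_B = 2722/125 kN, M_B = -1864/25 kN·m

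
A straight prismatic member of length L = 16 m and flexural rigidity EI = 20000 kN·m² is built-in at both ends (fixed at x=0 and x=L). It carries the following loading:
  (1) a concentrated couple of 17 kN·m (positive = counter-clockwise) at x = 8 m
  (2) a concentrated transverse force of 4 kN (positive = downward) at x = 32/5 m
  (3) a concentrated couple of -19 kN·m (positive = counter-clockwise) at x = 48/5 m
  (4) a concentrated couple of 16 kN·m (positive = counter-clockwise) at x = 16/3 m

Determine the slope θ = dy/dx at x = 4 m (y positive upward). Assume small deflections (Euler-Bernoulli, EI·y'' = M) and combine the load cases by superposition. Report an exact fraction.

Load 1 — applied couple M₀=17 kN·m at a=8 m (b=L-a=8):
  θ_1 = (R_Ax²/2 - M_Ax)/EI  [x≤a] with R_A=51/32, M_A=17/4 = ((51/32)·4²/2 - (17/4)·4)/20000 = -17/80000 rad
Load 2 — point force P=4 kN at a=32/5 m (b=L-a=48/5):
  θ_2 = -Pb²x(2aL-(3a+b)x)/(2L³EI)  [x≤a] = -4·(48/5)²·4·(2·(32/5)·16-(3·(32/5)+(48/5))·4)/(2·16³·20000) = -63/78125 rad
Load 3 — applied couple M₀=-19 kN·m at a=48/5 m (b=L-a=32/5):
  θ_3 = (R_Ax²/2 - M_Ax)/EI  [x≤a] with R_A=-171/100, M_A=-152/25 = ((-171/100)·4²/2 - (-152/25)·4)/20000 = 133/250000 rad
Load 4 — applied couple M₀=16 kN·m at a=16/3 m (b=L-a=32/3):
  θ_4 = (R_Ax²/2 - M_Ax)/EI  [x≤a] with R_A=4/3, M_A=0 = ((4/3)·4²/2 - 0·4)/20000 = 1/1875 rad
Superposition: θ = Σ θ_i = 1393/30000000 rad ≈ 0.000046 rad

θ(4) = 1393/30000000 rad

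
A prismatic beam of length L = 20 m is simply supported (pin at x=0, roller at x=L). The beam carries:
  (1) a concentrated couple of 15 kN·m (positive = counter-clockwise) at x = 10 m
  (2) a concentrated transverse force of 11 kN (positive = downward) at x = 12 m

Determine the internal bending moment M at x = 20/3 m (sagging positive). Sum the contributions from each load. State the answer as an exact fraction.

Load 1 — applied couple M₀=15 kN·m at a=10 m (b=L-a=10):
  M_1 = M₀x/L  [x≤a] = 15·(20/3)/20 = 5 kN·m
Load 2 — point force P=11 kN at a=12 m (b=L-a=8):
  M_2 = Pbx/L  [x≤a] = 11·8·(20/3)/20 = 88/3 kN·m
Superposition: M = Σ M_i = 103/3 kN·m ≈ 34.333333 kN·m

M(20/3) = 103/3 kN·m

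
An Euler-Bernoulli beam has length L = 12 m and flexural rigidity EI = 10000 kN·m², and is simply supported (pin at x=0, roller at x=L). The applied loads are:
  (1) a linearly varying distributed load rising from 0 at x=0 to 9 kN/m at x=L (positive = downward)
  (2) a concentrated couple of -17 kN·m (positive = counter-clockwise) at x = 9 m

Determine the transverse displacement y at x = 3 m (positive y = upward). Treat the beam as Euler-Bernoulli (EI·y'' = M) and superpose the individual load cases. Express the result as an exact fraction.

y(3) = -24039/320000 m

Load 1 — triangular load w₀=9 kN/m (0→w₀ over full span):
  y_1 = -w₀x(7L⁴-10L²x²+3x⁴)/(360LEI) = -9·3·(7·12⁴-10·12²·3²+3·3⁴)/(360·12·10000) = -26487/320000 m
Load 2 — applied couple M₀=-17 kN·m at a=9 m (b=L-a=3):
  y_2 = (M₀x³/(6L)+C₁x)/EI  [x≤a] with C₁=M₀(3b²-L²)/(6L)=221/8 = ((-17)·3³/(6·12)+(221/8)·3)/10000 = 153/20000 m
Superposition: y = Σ y_i = -24039/320000 m ≈ -0.075122 m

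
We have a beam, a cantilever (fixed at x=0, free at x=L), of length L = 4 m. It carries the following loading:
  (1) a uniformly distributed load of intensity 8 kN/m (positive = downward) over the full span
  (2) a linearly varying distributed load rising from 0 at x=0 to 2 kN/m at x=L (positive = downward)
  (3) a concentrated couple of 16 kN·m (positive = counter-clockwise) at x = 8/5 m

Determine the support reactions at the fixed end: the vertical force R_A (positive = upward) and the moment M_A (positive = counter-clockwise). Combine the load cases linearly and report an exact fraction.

R_A = 36 kN, M_A = 176/3 kN·m

Load 1 — uniform load w=8 kN/m over full span:
  R_A = wL = 8·4 = 32 kN
  M_A = wL²/2 = 8·4²/2 = 64 kN·m
Load 2 — triangular load w₀=2 kN/m (0→w₀ over full span):
  R_A = w₀L/2 = 2·4/2 = 4 kN
  M_A = w₀L²/3 = 2·4²/3 = 32/3 kN·m
Load 3 — applied couple M₀=16 kN·m at a=8/5 m (b=L-a=12/5):
  R_A = 0 kN
  M_A = -M₀ = -16 kN·m
Superposition: R_A = 36 kN, M_A = 176/3 kN·m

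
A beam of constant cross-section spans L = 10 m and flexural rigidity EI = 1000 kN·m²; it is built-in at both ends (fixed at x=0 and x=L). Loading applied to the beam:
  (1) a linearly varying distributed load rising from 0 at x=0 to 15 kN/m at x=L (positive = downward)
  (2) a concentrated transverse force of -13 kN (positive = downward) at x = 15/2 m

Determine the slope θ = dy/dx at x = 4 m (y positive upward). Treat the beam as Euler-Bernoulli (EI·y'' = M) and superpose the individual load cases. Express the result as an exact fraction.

Load 1 — triangular load w₀=15 kN/m (0→w₀ over full span):
  θ_1 = -w₀(2x(L-x)(L-2x)(x+2L)+x²(L-x)²)/(120LEI) = -15·(2·4·(10-4)·(10-2·4)·(4+2·10)+4²·(10-4)²)/(120·10·1000) = -9/250 rad
Load 2 — point force P=-13 kN at a=15/2 m (b=L-a=5/2):
  θ_2 = -Pb²x(2aL-(3a+b)x)/(2L³EI)  [x≤a] = -(-13)·(5/2)²·4·(2·(15/2)·10-(3·(15/2)+(5/2))·4)/(2·10³·1000) = 13/1600 rad
Superposition: θ = Σ θ_i = -223/8000 rad ≈ -0.027875 rad

θ(4) = -223/8000 rad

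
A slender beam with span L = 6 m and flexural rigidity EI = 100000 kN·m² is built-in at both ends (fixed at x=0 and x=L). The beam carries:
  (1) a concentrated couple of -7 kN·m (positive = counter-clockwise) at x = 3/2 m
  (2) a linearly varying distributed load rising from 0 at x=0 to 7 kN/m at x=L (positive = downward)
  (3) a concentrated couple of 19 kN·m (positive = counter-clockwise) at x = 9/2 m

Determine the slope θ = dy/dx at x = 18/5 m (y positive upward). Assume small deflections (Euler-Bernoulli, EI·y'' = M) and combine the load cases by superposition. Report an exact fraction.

θ(18/5) = 6999/125000000 rad

Load 1 — applied couple M₀=-7 kN·m at a=3/2 m (b=L-a=9/2):
  θ_1 = (R_Ax²/2 - M_Ax - M₀(x-a))/EI  [x>a] with R_A=-21/16, M_A=21/16 = ((-21/16)·(18/5)²/2 - (21/16)·(18/5) - (-7)·((18/5)-(3/2)))/100000 = 147/10000000 rad
Load 2 — triangular load w₀=7 kN/m (0→w₀ over full span):
  θ_2 = -w₀(2x(L-x)(L-2x)(x+2L)+x²(L-x)²)/(120LEI) = -7·(2·(18/5)·(6-(18/5))·(6-2·(18/5))·((18/5)+2·6)+(18/5)²·(6-(18/5))²)/(120·6·100000) = 189/7812500 rad
Load 3 — applied couple M₀=19 kN·m at a=9/2 m (b=L-a=3/2):
  θ_3 = (R_Ax²/2 - M_Ax)/EI  [x≤a] with R_A=57/16, M_A=95/16 = ((57/16)·(18/5)²/2 - (95/16)·(18/5))/100000 = 171/10000000 rad
Superposition: θ = Σ θ_i = 6999/125000000 rad ≈ 0.000056 rad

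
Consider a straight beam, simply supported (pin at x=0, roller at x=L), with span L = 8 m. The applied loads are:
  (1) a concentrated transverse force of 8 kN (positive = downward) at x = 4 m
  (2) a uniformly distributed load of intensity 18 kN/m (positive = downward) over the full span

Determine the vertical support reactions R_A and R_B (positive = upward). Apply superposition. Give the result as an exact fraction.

R_A = 76 kN, R_B = 76 kN

Load 1 — point force P=8 kN at a=4 m (b=L-a=4):
  R_A = Pb/L = 8·4/8 = 4 kN
  R_B = Pa/L = 8·4/8 = 4 kN
Load 2 — uniform load w=18 kN/m over full span:
  R_A = wL/2 = 18·8/2 = 72 kN
  R_B = wL/2 = 18·8/2 = 72 kN
Superposition: R_A = 76 kN, R_B = 76 kN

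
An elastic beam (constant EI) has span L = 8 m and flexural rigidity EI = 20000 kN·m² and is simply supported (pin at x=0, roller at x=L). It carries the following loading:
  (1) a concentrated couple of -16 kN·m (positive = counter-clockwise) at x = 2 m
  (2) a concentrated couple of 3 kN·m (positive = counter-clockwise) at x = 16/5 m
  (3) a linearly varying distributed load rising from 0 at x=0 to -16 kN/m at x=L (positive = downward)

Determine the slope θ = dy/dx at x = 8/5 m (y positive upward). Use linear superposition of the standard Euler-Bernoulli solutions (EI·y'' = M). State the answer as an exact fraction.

Load 1 — applied couple M₀=-16 kN·m at a=2 m (b=L-a=6):
  θ_1 = (M₀x²/(2L)+C₁)/EI  [x≤a] with C₁=M₀(3b²-L²)/(6L)=-44/3 = ((-16)·(8/5)²/(2·8)+(-44/3))/20000 = -323/375000 rad
Load 2 — applied couple M₀=3 kN·m at a=16/5 m (b=L-a=24/5):
  θ_2 = (M₀x²/(2L)+C₁)/EI  [x≤a] with C₁=M₀(3b²-L²)/(6L)=8/25 = (3·(8/5)²/(2·8)+(8/25))/20000 = 1/25000 rad
Load 3 — triangular load w₀=-16 kN/m (0→w₀ over full span):
  θ_3 = -w₀(7L⁴-30L²x²+15x⁴)/(360LEI) = -(-16)·(7·8⁴-30·8²·(8/5)²+15·(8/5)⁴)/(360·8·20000) = 23296/3515625 rad
Superposition: θ = Σ θ_i = 40817/7031250 rad ≈ 0.005805 rad

θ(8/5) = 40817/7031250 rad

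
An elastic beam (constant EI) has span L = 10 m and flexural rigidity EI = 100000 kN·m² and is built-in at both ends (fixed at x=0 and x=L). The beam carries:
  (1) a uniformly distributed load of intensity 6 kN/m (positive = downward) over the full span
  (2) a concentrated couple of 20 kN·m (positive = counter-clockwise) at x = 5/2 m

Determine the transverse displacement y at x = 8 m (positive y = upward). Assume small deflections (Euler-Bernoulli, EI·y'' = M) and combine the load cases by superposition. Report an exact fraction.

y(8) = -109/200000 m

Load 1 — uniform load w=6 kN/m over full span:
  y_1 = -wx²(L-x)²/(24EI) = -6·8²·(10-8)²/(24·100000) = -2/3125 m
Load 2 — applied couple M₀=20 kN·m at a=5/2 m (b=L-a=15/2):
  y_2 = (R_Ax³/6 - M_Ax²/2 - M₀(x-a)²/2)/EI  [x>a] with R_A=9/4, M_A=-15/4 = ((9/4)·8³/6 - (-15/4)·8²/2 - 20·(8-(5/2))²/2)/100000 = 19/200000 m
Superposition: y = Σ y_i = -109/200000 m ≈ -0.000545 m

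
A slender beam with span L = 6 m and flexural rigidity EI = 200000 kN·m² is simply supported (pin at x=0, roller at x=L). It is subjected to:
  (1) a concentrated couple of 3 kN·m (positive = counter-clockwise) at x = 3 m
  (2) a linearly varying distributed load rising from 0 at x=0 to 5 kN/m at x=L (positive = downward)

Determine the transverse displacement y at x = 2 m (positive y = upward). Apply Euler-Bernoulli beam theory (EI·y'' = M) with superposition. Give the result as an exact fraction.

y(2) = -131/720000 m

Load 1 — applied couple M₀=3 kN·m at a=3 m (b=L-a=3):
  y_1 = (M₀x³/(6L)+C₁x)/EI  [x≤a] with C₁=M₀(3b²-L²)/(6L)=-3/4 = (3·2³/(6·6)+(-3/4)·2)/200000 = -1/240000 m
Load 2 — triangular load w₀=5 kN/m (0→w₀ over full span):
  y_2 = -w₀x(7L⁴-10L²x²+3x⁴)/(360LEI) = -5·2·(7·6⁴-10·6²·2²+3·2⁴)/(360·6·200000) = -1/5625 m
Superposition: y = Σ y_i = -131/720000 m ≈ -0.000182 m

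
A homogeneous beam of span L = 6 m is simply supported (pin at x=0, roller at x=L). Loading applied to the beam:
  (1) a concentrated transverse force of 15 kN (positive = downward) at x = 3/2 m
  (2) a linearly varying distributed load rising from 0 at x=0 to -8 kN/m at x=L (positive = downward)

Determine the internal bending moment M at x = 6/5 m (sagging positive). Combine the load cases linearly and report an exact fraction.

Load 1 — point force P=15 kN at a=3/2 m (b=L-a=9/2):
  M_1 = Pbx/L  [x≤a] = 15·(9/2)·(6/5)/6 = 27/2 kN·m
Load 2 — triangular load w₀=-8 kN/m (0→w₀ over full span):
  M_2 = w₀Lx/6 - w₀x³/(6L) = (-8)·6·(6/5)/6 - (-8)·(6/5)³/(6·6) = -1152/125 kN·m
Superposition: M = Σ M_i = 1071/250 kN·m ≈ 4.284000 kN·m

M(6/5) = 1071/250 kN·m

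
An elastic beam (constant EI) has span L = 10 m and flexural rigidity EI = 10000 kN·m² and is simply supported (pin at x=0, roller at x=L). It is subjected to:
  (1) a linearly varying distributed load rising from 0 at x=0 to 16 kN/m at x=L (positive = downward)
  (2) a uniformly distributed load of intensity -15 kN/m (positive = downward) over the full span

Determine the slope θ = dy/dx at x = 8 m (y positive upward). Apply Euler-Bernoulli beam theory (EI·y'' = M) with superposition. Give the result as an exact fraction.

Load 1 — triangular load w₀=16 kN/m (0→w₀ over full span):
  θ_1 = -w₀(7L⁴-30L²x²+15x⁴)/(360LEI) = -16·(7·10⁴-30·10²·8²+15·8⁴)/(360·10·10000) = 757/28125 rad
Load 2 — uniform load w=-15 kN/m over full span:
  θ_2 = -w(L³-6Lx²+4x³)/(24EI) = -(-15)·(10³-6·10·8²+4·8³)/(24·10000) = -99/2000 rad
Superposition: θ = Σ θ_i = -10163/450000 rad ≈ -0.022584 rad

θ(8) = -10163/450000 rad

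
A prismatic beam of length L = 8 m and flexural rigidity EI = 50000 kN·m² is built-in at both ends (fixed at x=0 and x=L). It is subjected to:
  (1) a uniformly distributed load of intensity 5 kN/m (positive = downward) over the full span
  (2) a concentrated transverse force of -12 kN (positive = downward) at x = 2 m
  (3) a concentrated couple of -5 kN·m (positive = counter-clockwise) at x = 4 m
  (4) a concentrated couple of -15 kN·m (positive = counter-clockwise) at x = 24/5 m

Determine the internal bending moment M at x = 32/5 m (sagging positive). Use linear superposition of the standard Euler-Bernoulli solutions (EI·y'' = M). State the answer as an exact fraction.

Load 1 — uniform load w=5 kN/m over full span:
  M_1 = wLx/2 - wL²/12 - wx²/2 = 5·8·(32/5)/2 - 5·8²/12 - 5·(32/5)²/2 = -16/15 kN·m
Load 2 — point force P=-12 kN at a=2 m (b=L-a=6):
  M_2 = Pa²(a+3b)(L-x)/L³ - Pa²b/L²  [x>a] = (-12)·2²·(2+3·6)·(8-(32/5))/8³ - (-12)·2²·6/8² = 3/2 kN·m
Load 3 — applied couple M₀=-5 kN·m at a=4 m (b=L-a=4):
  M_3 = R_Ax - M_A - M₀  [x>a] with R_A=-15/16, M_A=-5/4 = (-15/16)·(32/5) - (-5/4) - (-5) = 1/4 kN·m
Load 4 — applied couple M₀=-15 kN·m at a=24/5 m (b=L-a=16/5):
  M_4 = R_Ax - M_A - M₀  [x>a] with R_A=-27/10, M_A=-24/5 = (-27/10)·(32/5) - (-24/5) - (-15) = 63/25 kN·m
Superposition: M = Σ M_i = 961/300 kN·m ≈ 3.203333 kN·m

M(32/5) = 961/300 kN·m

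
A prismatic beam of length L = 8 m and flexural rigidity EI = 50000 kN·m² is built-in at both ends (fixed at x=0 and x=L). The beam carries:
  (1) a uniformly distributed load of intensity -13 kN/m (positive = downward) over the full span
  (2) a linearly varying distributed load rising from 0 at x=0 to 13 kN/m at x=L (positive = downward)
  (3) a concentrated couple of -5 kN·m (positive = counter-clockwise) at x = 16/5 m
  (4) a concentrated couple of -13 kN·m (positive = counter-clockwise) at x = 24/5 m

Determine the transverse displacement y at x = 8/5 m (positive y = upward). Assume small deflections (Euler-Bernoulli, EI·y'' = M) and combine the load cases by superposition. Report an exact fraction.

y(8/5) = 104554/146484375 m

Load 1 — uniform load w=-13 kN/m over full span:
  y_1 = -wx²(L-x)²/(24EI) = -(-13)·(8/5)²·(8-(8/5))²/(24·50000) = 6656/5859375 m
Load 2 — triangular load w₀=13 kN/m (0→w₀ over full span):
  y_2 = -w₀x²(L-x)²(x+2L)/(120LEI) = -13·(8/5)²·(8-(8/5))²·((8/5)+2·8)/(120·8·50000) = -73216/146484375 m
Load 3 — applied couple M₀=-5 kN·m at a=16/5 m (b=L-a=24/5):
  y_3 = (R_Ax³/6 - M_Ax²/2)/EI  [x≤a] with R_A=-9/10, M_A=-3/5 = ((-9/10)·(8/5)³/6 - (-3/5)·(8/5)²/2)/50000 = 6/1953125 m
Load 4 — applied couple M₀=-13 kN·m at a=24/5 m (b=L-a=16/5):
  y_4 = (R_Ax³/6 - M_Ax²/2)/EI  [x≤a] with R_A=-117/50, M_A=-104/25 = ((-117/50)·(8/5)³/6 - (-104/25)·(8/5)²/2)/50000 = 728/9765625 m
Superposition: y = Σ y_i = 104554/146484375 m ≈ 0.000714 m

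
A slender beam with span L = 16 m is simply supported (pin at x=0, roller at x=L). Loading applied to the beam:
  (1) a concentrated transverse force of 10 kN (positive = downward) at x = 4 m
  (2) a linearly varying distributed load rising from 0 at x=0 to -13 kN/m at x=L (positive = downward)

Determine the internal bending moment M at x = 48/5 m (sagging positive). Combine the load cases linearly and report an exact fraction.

Load 1 — point force P=10 kN at a=4 m (b=L-a=12):
  M_1 = Pa(L-x)/L  [x>a] = 10·4·(16-(48/5))/16 = 16 kN·m
Load 2 — triangular load w₀=-13 kN/m (0→w₀ over full span):
  M_2 = w₀Lx/6 - w₀x³/(6L) = (-13)·16·(48/5)/6 - (-13)·(48/5)³/(6·16) = -26624/125 kN·m
Superposition: M = Σ M_i = -24624/125 kN·m ≈ -196.992000 kN·m

M(48/5) = -24624/125 kN·m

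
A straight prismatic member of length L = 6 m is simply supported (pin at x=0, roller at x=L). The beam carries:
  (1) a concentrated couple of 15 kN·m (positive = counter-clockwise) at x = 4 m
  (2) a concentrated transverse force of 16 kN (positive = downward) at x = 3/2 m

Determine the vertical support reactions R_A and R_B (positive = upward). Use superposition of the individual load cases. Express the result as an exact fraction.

R_A = 29/2 kN, R_B = 3/2 kN

Load 1 — applied couple M₀=15 kN·m at a=4 m (b=L-a=2):
  R_A = M₀/L = 15/6 = 5/2 kN
  R_B = -M₀/L = -15/6 = -5/2 kN
Load 2 — point force P=16 kN at a=3/2 m (b=L-a=9/2):
  R_A = Pb/L = 16·(9/2)/6 = 12 kN
  R_B = Pa/L = 16·(3/2)/6 = 4 kN
Superposition: R_A = 29/2 kN, R_B = 3/2 kN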